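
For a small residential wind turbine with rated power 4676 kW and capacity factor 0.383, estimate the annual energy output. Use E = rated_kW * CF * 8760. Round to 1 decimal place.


Annual energy = rated_kW * capacity_factor * hours_per_year
Given: P_rated = 4676 kW, CF = 0.383, hours = 8760
E = 4676 * 0.383 * 8760
E = 15688354.1 kWh

15688354.1


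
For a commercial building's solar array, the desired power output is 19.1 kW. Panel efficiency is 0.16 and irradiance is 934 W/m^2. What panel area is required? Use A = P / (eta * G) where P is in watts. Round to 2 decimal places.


Convert target power to watts: P = 19.1 * 1000 = 19100.0 W
Compute denominator: eta * G = 0.16 * 934 = 149.44
Required area A = P / (eta * G) = 19100.0 / 149.44
A = 127.81 m^2

127.81


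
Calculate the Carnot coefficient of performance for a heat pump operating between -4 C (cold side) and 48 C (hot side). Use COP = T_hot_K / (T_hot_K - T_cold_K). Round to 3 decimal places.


Convert to Kelvin:
  T_hot = 48 + 273.15 = 321.15 K
  T_cold = -4 + 273.15 = 269.15 K
Apply Carnot COP formula:
  COP = T_hot_K / (T_hot_K - T_cold_K) = 321.15 / 52.0
  COP = 6.176

6.176


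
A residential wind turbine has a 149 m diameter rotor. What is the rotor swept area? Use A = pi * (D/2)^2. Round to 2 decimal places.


Compute the rotor radius:
  r = D / 2 = 149 / 2 = 74.5 m
Calculate swept area:
  A = pi * r^2 = pi * 74.5^2
  A = 17436.62 m^2

17436.62


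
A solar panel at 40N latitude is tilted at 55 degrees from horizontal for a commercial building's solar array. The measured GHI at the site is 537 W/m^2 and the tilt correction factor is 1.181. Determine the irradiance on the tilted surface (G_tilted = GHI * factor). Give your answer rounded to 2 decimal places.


Identify the given values:
  GHI = 537 W/m^2, tilt correction factor = 1.181
Apply the formula G_tilted = GHI * factor:
  G_tilted = 537 * 1.181
  G_tilted = 634.20 W/m^2

634.20


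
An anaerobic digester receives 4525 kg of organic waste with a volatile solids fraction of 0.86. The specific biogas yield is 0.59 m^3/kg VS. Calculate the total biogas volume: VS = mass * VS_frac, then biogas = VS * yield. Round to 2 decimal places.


Compute volatile solids:
  VS = mass * VS_fraction = 4525 * 0.86 = 3891.5 kg
Calculate biogas volume:
  Biogas = VS * specific_yield = 3891.5 * 0.59
  Biogas = 2295.99 m^3

2295.99


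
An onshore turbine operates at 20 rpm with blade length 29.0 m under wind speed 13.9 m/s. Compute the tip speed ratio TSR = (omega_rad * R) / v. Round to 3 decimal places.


Convert rotational speed to rad/s:
  omega = 20 * 2 * pi / 60 = 2.0944 rad/s
Compute tip speed:
  v_tip = omega * R = 2.0944 * 29.0 = 60.737 m/s
Tip speed ratio:
  TSR = v_tip / v_wind = 60.737 / 13.9 = 4.370

4.370


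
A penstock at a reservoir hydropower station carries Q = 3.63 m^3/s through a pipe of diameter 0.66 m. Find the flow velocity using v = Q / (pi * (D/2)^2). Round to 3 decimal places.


Compute pipe cross-sectional area:
  A = pi * (D/2)^2 = pi * (0.66/2)^2 = 0.3421 m^2
Calculate velocity:
  v = Q / A = 3.63 / 0.3421
  v = 10.610 m/s

10.610


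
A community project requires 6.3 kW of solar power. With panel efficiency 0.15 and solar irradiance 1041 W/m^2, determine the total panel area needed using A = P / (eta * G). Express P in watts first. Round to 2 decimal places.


Convert target power to watts: P = 6.3 * 1000 = 6300.0 W
Compute denominator: eta * G = 0.15 * 1041 = 156.15
Required area A = P / (eta * G) = 6300.0 / 156.15
A = 40.35 m^2

40.35


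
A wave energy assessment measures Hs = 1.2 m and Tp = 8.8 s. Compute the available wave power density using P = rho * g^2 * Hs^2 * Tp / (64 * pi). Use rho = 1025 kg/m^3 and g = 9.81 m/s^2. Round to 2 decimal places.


Apply wave power formula:
  g^2 = 9.81^2 = 96.2361
  Hs^2 = 1.2^2 = 1.44
  Numerator = rho * g^2 * Hs^2 * Tp = 1025 * 96.2361 * 1.44 * 8.8 = 1249991.46
  Denominator = 64 * pi = 201.0619
  P = 1249991.46 / 201.0619 = 6216.95 W/m

6216.95


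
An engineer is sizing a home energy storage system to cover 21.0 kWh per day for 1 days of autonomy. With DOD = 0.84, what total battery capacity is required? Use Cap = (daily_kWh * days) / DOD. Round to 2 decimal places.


Total energy needed = daily * days = 21.0 * 1 = 21.0 kWh
Account for depth of discharge:
  Cap = total_energy / DOD = 21.0 / 0.84
  Cap = 25.00 kWh

25.00


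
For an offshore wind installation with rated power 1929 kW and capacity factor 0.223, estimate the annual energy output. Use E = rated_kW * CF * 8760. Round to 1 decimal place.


Annual energy = rated_kW * capacity_factor * hours_per_year
Given: P_rated = 1929 kW, CF = 0.223, hours = 8760
E = 1929 * 0.223 * 8760
E = 3768262.9 kWh

3768262.9


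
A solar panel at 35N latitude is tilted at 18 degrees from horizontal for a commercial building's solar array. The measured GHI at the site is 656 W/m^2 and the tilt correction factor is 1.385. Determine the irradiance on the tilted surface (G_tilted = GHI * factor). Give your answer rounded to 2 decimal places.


Identify the given values:
  GHI = 656 W/m^2, tilt correction factor = 1.385
Apply the formula G_tilted = GHI * factor:
  G_tilted = 656 * 1.385
  G_tilted = 908.56 W/m^2

908.56


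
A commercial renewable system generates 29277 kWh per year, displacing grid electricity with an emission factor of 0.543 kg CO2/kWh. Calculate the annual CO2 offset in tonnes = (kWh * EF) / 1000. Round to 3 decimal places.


CO2 offset in kg = generation * emission_factor
CO2 offset = 29277 * 0.543 = 15897.41 kg
Convert to tonnes:
  CO2 offset = 15897.41 / 1000 = 15.897 tonnes

15.897


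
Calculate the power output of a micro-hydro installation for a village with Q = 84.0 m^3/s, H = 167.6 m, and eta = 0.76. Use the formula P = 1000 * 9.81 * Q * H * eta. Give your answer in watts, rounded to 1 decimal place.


Apply the hydropower formula P = rho * g * Q * H * eta
rho * g = 1000 * 9.81 = 9810.0
P = 9810.0 * 84.0 * 167.6 * 0.76
P = 104962919.0 W

104962919.0


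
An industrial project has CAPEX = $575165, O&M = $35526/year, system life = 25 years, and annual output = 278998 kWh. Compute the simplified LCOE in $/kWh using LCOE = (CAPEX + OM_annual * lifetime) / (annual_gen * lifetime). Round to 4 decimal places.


Total cost = CAPEX + OM * lifetime = 575165 + 35526 * 25 = 575165 + 888150 = 1463315
Total generation = annual * lifetime = 278998 * 25 = 6974950 kWh
LCOE = 1463315 / 6974950
LCOE = 0.2098 $/kWh

0.2098


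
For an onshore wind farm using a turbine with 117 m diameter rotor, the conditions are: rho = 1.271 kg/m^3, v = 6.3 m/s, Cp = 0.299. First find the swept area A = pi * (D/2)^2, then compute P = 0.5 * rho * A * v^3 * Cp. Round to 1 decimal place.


Step 1 -- Compute swept area:
  A = pi * (D/2)^2 = pi * (117/2)^2 = 10751.32 m^2
Step 2 -- Apply wind power equation:
  P = 0.5 * rho * A * v^3 * Cp
  v^3 = 6.3^3 = 250.047
  P = 0.5 * 1.271 * 10751.32 * 250.047 * 0.299
  P = 510822.5 W

510822.5


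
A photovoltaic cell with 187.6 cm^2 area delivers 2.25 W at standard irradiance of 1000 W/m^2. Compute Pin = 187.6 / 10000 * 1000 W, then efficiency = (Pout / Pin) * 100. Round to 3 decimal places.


First compute the input power:
  Pin = area_cm2 / 10000 * G = 187.6 / 10000 * 1000 = 18.76 W
Then compute efficiency:
  Efficiency = (Pout / Pin) * 100 = (2.25 / 18.76) * 100
  Efficiency = 11.994%

11.994


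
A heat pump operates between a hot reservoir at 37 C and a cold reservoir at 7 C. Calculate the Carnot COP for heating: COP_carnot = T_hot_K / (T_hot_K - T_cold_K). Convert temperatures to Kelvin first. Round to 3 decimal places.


Convert to Kelvin:
  T_hot = 37 + 273.15 = 310.15 K
  T_cold = 7 + 273.15 = 280.15 K
Apply Carnot COP formula:
  COP = T_hot_K / (T_hot_K - T_cold_K) = 310.15 / 30.0
  COP = 10.338

10.338


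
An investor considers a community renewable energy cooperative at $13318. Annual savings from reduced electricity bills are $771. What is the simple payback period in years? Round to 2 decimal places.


Simple payback period = initial cost / annual savings
Payback = 13318 / 771
Payback = 17.27 years

17.27


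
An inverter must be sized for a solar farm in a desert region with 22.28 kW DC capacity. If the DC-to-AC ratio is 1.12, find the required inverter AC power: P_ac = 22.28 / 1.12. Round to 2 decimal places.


The inverter AC capacity is determined by the DC/AC ratio.
Given: P_dc = 22.28 kW, DC/AC ratio = 1.12
P_ac = P_dc / ratio = 22.28 / 1.12
P_ac = 19.89 kW

19.89


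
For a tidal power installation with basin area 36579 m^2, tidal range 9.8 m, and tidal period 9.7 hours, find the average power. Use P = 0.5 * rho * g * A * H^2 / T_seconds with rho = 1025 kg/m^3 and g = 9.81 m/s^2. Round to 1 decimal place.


Convert period to seconds: T = 9.7 * 3600 = 34920.0 s
H^2 = 9.8^2 = 96.04
P = 0.5 * rho * g * A * H^2 / T
P = 0.5 * 1025 * 9.81 * 36579 * 96.04 / 34920.0
P = 505792.8 W

505792.8


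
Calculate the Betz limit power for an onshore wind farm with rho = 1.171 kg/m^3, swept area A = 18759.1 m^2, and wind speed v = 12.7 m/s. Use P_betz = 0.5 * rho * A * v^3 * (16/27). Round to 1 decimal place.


The Betz coefficient Cp_max = 16/27 = 0.5926
v^3 = 12.7^3 = 2048.383
P_betz = 0.5 * rho * A * v^3 * Cp_max
P_betz = 0.5 * 1.171 * 18759.1 * 2048.383 * 0.5926
P_betz = 13332336.9 W

13332336.9


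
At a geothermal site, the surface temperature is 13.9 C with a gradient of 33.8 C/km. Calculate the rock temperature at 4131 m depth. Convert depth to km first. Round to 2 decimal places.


Convert depth to km: 4131 / 1000 = 4.131 km
Temperature increase = gradient * depth_km = 33.8 * 4.131 = 139.63 C
Temperature at depth = T_surface + delta_T = 13.9 + 139.63
T = 153.53 C

153.53


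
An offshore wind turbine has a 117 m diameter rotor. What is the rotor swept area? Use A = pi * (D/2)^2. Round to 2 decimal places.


Compute the rotor radius:
  r = D / 2 = 117 / 2 = 58.5 m
Calculate swept area:
  A = pi * r^2 = pi * 58.5^2
  A = 10751.32 m^2

10751.32


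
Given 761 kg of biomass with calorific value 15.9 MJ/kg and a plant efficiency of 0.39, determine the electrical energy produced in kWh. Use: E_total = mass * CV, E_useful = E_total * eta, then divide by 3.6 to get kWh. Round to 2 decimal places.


Total energy = mass * CV = 761 * 15.9 = 12099.9 MJ
Useful energy = total * eta = 12099.9 * 0.39 = 4718.96 MJ
Convert to kWh: 4718.96 / 3.6
Useful energy = 1310.82 kWh

1310.82


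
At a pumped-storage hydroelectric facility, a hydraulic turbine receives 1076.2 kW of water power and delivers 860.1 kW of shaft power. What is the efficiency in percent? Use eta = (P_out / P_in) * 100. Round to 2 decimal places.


Turbine efficiency = (output power / input power) * 100
eta = (860.1 / 1076.2) * 100
eta = 79.92%

79.92


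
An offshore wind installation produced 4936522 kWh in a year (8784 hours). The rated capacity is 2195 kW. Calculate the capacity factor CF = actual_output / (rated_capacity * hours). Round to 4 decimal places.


Capacity factor = actual output / maximum possible output
Maximum possible = rated * hours = 2195 * 8784 = 19280880 kWh
CF = 4936522 / 19280880
CF = 0.2560

0.2560


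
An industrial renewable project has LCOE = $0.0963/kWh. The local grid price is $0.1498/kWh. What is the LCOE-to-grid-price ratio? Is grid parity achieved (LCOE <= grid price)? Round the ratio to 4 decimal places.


Compare LCOE to grid price:
  LCOE = $0.0963/kWh, Grid price = $0.1498/kWh
  Ratio = LCOE / grid_price = 0.0963 / 0.1498 = 0.6429
  Grid parity achieved (ratio <= 1)? yes

0.6429


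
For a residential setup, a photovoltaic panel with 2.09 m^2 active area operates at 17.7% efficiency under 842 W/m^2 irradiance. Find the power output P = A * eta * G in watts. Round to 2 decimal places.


Use the solar power formula P = A * eta * G.
Given: A = 2.09 m^2, eta = 0.177, G = 842 W/m^2
P = 2.09 * 0.177 * 842
P = 311.48 W

311.48


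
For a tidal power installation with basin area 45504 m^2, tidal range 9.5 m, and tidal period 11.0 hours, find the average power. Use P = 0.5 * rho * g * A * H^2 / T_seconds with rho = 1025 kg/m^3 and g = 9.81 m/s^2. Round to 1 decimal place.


Convert period to seconds: T = 11.0 * 3600 = 39600.0 s
H^2 = 9.5^2 = 90.25
P = 0.5 * rho * g * A * H^2 / T
P = 0.5 * 1025 * 9.81 * 45504 * 90.25 / 39600.0
P = 521392.1 W

521392.1


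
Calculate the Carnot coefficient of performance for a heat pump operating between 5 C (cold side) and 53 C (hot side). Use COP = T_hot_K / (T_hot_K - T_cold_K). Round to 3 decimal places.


Convert to Kelvin:
  T_hot = 53 + 273.15 = 326.15 K
  T_cold = 5 + 273.15 = 278.15 K
Apply Carnot COP formula:
  COP = T_hot_K / (T_hot_K - T_cold_K) = 326.15 / 48.0
  COP = 6.795

6.795


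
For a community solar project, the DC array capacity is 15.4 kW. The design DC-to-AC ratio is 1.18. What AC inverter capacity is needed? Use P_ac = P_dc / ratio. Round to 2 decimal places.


The inverter AC capacity is determined by the DC/AC ratio.
Given: P_dc = 15.4 kW, DC/AC ratio = 1.18
P_ac = P_dc / ratio = 15.4 / 1.18
P_ac = 13.05 kW

13.05


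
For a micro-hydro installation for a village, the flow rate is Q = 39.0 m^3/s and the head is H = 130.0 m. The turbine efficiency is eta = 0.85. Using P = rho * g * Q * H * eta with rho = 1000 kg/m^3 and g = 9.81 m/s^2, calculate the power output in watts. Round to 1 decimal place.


Apply the hydropower formula P = rho * g * Q * H * eta
rho * g = 1000 * 9.81 = 9810.0
P = 9810.0 * 39.0 * 130.0 * 0.85
P = 42276195.0 W

42276195.0


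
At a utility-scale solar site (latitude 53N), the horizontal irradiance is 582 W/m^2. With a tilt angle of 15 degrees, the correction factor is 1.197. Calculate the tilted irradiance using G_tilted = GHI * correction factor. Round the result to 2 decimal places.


Identify the given values:
  GHI = 582 W/m^2, tilt correction factor = 1.197
Apply the formula G_tilted = GHI * factor:
  G_tilted = 582 * 1.197
  G_tilted = 696.65 W/m^2

696.65


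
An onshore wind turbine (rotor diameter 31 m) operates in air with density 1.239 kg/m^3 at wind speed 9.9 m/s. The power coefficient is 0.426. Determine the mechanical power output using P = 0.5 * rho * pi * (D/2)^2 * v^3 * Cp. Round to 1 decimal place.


Step 1 -- Compute swept area:
  A = pi * (D/2)^2 = pi * (31/2)^2 = 754.77 m^2
Step 2 -- Apply wind power equation:
  P = 0.5 * rho * A * v^3 * Cp
  v^3 = 9.9^3 = 970.299
  P = 0.5 * 1.239 * 754.77 * 970.299 * 0.426
  P = 193272.4 W

193272.4


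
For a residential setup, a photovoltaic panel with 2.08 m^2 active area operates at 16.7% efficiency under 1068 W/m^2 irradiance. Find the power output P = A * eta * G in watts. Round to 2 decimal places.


Use the solar power formula P = A * eta * G.
Given: A = 2.08 m^2, eta = 0.167, G = 1068 W/m^2
P = 2.08 * 0.167 * 1068
P = 370.98 W

370.98


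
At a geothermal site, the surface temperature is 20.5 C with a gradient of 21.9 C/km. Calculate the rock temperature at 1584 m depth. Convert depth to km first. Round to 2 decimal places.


Convert depth to km: 1584 / 1000 = 1.584 km
Temperature increase = gradient * depth_km = 21.9 * 1.584 = 34.69 C
Temperature at depth = T_surface + delta_T = 20.5 + 34.69
T = 55.19 C

55.19


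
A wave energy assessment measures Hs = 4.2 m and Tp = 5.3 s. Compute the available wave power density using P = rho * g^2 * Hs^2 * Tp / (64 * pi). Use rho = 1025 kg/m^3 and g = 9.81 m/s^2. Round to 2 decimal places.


Apply wave power formula:
  g^2 = 9.81^2 = 96.2361
  Hs^2 = 4.2^2 = 17.64
  Numerator = rho * g^2 * Hs^2 * Tp = 1025 * 96.2361 * 17.64 * 5.3 = 9222238.1
  Denominator = 64 * pi = 201.0619
  P = 9222238.1 / 201.0619 = 45867.65 W/m

45867.65


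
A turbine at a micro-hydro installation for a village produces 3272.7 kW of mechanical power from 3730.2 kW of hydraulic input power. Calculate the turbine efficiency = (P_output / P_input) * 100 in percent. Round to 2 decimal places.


Turbine efficiency = (output power / input power) * 100
eta = (3272.7 / 3730.2) * 100
eta = 87.74%

87.74


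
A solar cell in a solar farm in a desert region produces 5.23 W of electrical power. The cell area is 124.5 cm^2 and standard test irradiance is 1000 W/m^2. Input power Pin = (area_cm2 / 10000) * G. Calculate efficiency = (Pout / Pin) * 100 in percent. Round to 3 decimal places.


First compute the input power:
  Pin = area_cm2 / 10000 * G = 124.5 / 10000 * 1000 = 12.45 W
Then compute efficiency:
  Efficiency = (Pout / Pin) * 100 = (5.23 / 12.45) * 100
  Efficiency = 42.008%

42.008


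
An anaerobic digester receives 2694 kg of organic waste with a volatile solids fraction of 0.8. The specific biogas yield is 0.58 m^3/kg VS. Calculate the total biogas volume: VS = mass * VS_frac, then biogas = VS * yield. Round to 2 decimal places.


Compute volatile solids:
  VS = mass * VS_fraction = 2694 * 0.8 = 2155.2 kg
Calculate biogas volume:
  Biogas = VS * specific_yield = 2155.2 * 0.58
  Biogas = 1250.02 m^3

1250.02


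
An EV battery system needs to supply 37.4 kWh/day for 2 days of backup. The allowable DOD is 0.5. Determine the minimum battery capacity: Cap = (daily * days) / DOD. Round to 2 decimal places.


Total energy needed = daily * days = 37.4 * 2 = 74.8 kWh
Account for depth of discharge:
  Cap = total_energy / DOD = 74.8 / 0.5
  Cap = 149.60 kWh

149.60


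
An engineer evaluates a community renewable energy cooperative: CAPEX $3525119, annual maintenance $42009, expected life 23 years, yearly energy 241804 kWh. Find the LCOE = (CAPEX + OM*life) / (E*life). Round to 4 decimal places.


Total cost = CAPEX + OM * lifetime = 3525119 + 42009 * 23 = 3525119 + 966207 = 4491326
Total generation = annual * lifetime = 241804 * 23 = 5561492 kWh
LCOE = 4491326 / 5561492
LCOE = 0.8076 $/kWh

0.8076


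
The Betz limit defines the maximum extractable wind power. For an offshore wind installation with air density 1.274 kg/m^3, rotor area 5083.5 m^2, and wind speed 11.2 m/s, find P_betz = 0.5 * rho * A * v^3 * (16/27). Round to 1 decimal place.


The Betz coefficient Cp_max = 16/27 = 0.5926
v^3 = 11.2^3 = 1404.928
P_betz = 0.5 * rho * A * v^3 * Cp_max
P_betz = 0.5 * 1.274 * 5083.5 * 1404.928 * 0.5926
P_betz = 2695954.4 W

2695954.4


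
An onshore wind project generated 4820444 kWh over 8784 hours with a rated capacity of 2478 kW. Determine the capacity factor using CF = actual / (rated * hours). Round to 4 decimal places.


Capacity factor = actual output / maximum possible output
Maximum possible = rated * hours = 2478 * 8784 = 21766752 kWh
CF = 4820444 / 21766752
CF = 0.2215

0.2215


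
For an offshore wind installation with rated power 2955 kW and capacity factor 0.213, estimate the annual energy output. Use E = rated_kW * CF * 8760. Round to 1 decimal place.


Annual energy = rated_kW * capacity_factor * hours_per_year
Given: P_rated = 2955 kW, CF = 0.213, hours = 8760
E = 2955 * 0.213 * 8760
E = 5513675.4 kWh

5513675.4


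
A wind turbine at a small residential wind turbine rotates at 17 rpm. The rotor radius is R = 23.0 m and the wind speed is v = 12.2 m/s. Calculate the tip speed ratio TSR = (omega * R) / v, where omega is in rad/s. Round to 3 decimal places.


Convert rotational speed to rad/s:
  omega = 17 * 2 * pi / 60 = 1.7802 rad/s
Compute tip speed:
  v_tip = omega * R = 1.7802 * 23.0 = 40.945 m/s
Tip speed ratio:
  TSR = v_tip / v_wind = 40.945 / 12.2 = 3.356

3.356


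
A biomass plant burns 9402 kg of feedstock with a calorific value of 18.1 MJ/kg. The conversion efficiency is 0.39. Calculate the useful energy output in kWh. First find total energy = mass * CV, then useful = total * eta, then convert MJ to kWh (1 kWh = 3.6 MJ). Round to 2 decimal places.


Total energy = mass * CV = 9402 * 18.1 = 170176.2 MJ
Useful energy = total * eta = 170176.2 * 0.39 = 66368.72 MJ
Convert to kWh: 66368.72 / 3.6
Useful energy = 18435.76 kWh

18435.76


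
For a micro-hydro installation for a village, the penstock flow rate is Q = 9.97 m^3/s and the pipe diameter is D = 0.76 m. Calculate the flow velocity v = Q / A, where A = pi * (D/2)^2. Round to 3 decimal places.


Compute pipe cross-sectional area:
  A = pi * (D/2)^2 = pi * (0.76/2)^2 = 0.4536 m^2
Calculate velocity:
  v = Q / A = 9.97 / 0.4536
  v = 21.977 m/s

21.977


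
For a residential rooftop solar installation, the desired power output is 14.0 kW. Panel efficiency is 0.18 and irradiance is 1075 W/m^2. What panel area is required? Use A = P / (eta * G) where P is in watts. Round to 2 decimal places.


Convert target power to watts: P = 14.0 * 1000 = 14000.0 W
Compute denominator: eta * G = 0.18 * 1075 = 193.5
Required area A = P / (eta * G) = 14000.0 / 193.5
A = 72.35 m^2

72.35


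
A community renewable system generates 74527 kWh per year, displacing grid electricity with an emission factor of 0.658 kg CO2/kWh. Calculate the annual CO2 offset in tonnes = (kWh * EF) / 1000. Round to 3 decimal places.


CO2 offset in kg = generation * emission_factor
CO2 offset = 74527 * 0.658 = 49038.77 kg
Convert to tonnes:
  CO2 offset = 49038.77 / 1000 = 49.039 tonnes

49.039


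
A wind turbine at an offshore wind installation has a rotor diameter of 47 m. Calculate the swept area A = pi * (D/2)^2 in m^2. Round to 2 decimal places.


Compute the rotor radius:
  r = D / 2 = 47 / 2 = 23.5 m
Calculate swept area:
  A = pi * r^2 = pi * 23.5^2
  A = 1734.94 m^2

1734.94


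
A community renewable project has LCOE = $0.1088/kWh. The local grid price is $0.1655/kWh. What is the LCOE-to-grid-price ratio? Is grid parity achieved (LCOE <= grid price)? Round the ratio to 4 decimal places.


Compare LCOE to grid price:
  LCOE = $0.1088/kWh, Grid price = $0.1655/kWh
  Ratio = LCOE / grid_price = 0.1088 / 0.1655 = 0.6574
  Grid parity achieved (ratio <= 1)? yes

0.6574


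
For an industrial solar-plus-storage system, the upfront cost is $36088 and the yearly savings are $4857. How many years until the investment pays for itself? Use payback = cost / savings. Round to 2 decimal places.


Simple payback period = initial cost / annual savings
Payback = 36088 / 4857
Payback = 7.43 years

7.43


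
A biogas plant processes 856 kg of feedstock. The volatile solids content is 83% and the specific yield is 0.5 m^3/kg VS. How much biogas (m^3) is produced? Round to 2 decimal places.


Compute volatile solids:
  VS = mass * VS_fraction = 856 * 0.83 = 710.48 kg
Calculate biogas volume:
  Biogas = VS * specific_yield = 710.48 * 0.5
  Biogas = 355.24 m^3

355.24


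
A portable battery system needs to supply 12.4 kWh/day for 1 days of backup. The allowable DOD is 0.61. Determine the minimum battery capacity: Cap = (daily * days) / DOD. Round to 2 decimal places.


Total energy needed = daily * days = 12.4 * 1 = 12.4 kWh
Account for depth of discharge:
  Cap = total_energy / DOD = 12.4 / 0.61
  Cap = 20.33 kWh

20.33


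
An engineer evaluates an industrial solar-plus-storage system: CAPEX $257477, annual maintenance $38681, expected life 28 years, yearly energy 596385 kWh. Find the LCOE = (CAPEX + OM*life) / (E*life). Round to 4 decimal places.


Total cost = CAPEX + OM * lifetime = 257477 + 38681 * 28 = 257477 + 1083068 = 1340545
Total generation = annual * lifetime = 596385 * 28 = 16698780 kWh
LCOE = 1340545 / 16698780
LCOE = 0.0803 $/kWh

0.0803


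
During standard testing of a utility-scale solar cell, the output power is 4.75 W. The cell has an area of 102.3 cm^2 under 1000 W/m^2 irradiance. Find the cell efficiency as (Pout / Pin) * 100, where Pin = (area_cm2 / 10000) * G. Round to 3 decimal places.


First compute the input power:
  Pin = area_cm2 / 10000 * G = 102.3 / 10000 * 1000 = 10.23 W
Then compute efficiency:
  Efficiency = (Pout / Pin) * 100 = (4.75 / 10.23) * 100
  Efficiency = 46.432%

46.432


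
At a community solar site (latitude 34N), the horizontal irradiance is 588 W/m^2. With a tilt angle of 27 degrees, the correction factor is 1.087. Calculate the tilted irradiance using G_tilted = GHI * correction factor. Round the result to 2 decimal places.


Identify the given values:
  GHI = 588 W/m^2, tilt correction factor = 1.087
Apply the formula G_tilted = GHI * factor:
  G_tilted = 588 * 1.087
  G_tilted = 639.16 W/m^2

639.16


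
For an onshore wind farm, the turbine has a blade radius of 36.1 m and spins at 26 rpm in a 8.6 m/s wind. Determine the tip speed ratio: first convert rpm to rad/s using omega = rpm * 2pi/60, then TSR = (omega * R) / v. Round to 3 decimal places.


Convert rotational speed to rad/s:
  omega = 26 * 2 * pi / 60 = 2.7227 rad/s
Compute tip speed:
  v_tip = omega * R = 2.7227 * 36.1 = 98.29 m/s
Tip speed ratio:
  TSR = v_tip / v_wind = 98.29 / 8.6 = 11.429

11.429


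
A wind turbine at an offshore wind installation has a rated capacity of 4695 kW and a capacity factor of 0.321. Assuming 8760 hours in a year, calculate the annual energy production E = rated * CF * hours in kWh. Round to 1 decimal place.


Annual energy = rated_kW * capacity_factor * hours_per_year
Given: P_rated = 4695 kW, CF = 0.321, hours = 8760
E = 4695 * 0.321 * 8760
E = 13202152.2 kWh

13202152.2


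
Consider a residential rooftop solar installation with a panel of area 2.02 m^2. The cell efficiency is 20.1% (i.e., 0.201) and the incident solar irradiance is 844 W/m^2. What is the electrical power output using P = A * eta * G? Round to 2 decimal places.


Use the solar power formula P = A * eta * G.
Given: A = 2.02 m^2, eta = 0.201, G = 844 W/m^2
P = 2.02 * 0.201 * 844
P = 342.68 W

342.68


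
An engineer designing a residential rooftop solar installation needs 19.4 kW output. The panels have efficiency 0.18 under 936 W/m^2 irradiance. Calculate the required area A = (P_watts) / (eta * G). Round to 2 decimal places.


Convert target power to watts: P = 19.4 * 1000 = 19400.0 W
Compute denominator: eta * G = 0.18 * 936 = 168.48
Required area A = P / (eta * G) = 19400.0 / 168.48
A = 115.15 m^2

115.15


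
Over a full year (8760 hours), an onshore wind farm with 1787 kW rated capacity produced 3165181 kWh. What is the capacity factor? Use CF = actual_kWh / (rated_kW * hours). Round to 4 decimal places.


Capacity factor = actual output / maximum possible output
Maximum possible = rated * hours = 1787 * 8760 = 15654120 kWh
CF = 3165181 / 15654120
CF = 0.2022

0.2022


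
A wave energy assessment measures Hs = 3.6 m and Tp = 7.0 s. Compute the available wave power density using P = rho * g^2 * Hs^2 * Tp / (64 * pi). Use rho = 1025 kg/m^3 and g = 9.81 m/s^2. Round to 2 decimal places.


Apply wave power formula:
  g^2 = 9.81^2 = 96.2361
  Hs^2 = 3.6^2 = 12.96
  Numerator = rho * g^2 * Hs^2 * Tp = 1025 * 96.2361 * 12.96 * 7.0 = 8948802.47
  Denominator = 64 * pi = 201.0619
  P = 8948802.47 / 201.0619 = 44507.69 W/m

44507.69


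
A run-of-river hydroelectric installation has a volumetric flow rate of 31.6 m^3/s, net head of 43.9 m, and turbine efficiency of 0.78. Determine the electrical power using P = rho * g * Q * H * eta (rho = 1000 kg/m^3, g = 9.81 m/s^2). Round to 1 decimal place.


Apply the hydropower formula P = rho * g * Q * H * eta
rho * g = 1000 * 9.81 = 9810.0
P = 9810.0 * 31.6 * 43.9 * 0.78
P = 10614883.0 W

10614883.0


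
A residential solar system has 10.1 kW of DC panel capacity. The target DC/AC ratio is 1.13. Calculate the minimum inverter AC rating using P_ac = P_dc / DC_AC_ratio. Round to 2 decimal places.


The inverter AC capacity is determined by the DC/AC ratio.
Given: P_dc = 10.1 kW, DC/AC ratio = 1.13
P_ac = P_dc / ratio = 10.1 / 1.13
P_ac = 8.94 kW

8.94


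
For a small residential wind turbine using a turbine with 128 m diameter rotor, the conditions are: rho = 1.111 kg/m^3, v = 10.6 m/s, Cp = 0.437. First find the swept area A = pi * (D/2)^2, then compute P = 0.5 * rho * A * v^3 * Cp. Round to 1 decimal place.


Step 1 -- Compute swept area:
  A = pi * (D/2)^2 = pi * (128/2)^2 = 12867.96 m^2
Step 2 -- Apply wind power equation:
  P = 0.5 * rho * A * v^3 * Cp
  v^3 = 10.6^3 = 1191.016
  P = 0.5 * 1.111 * 12867.96 * 1191.016 * 0.437
  P = 3720428.1 W

3720428.1


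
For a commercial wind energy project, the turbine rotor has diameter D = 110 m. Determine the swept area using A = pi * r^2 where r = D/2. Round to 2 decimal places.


Compute the rotor radius:
  r = D / 2 = 110 / 2 = 55.0 m
Calculate swept area:
  A = pi * r^2 = pi * 55.0^2
  A = 9503.32 m^2

9503.32


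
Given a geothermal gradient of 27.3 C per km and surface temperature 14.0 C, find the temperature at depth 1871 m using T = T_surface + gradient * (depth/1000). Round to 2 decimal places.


Convert depth to km: 1871 / 1000 = 1.871 km
Temperature increase = gradient * depth_km = 27.3 * 1.871 = 51.08 C
Temperature at depth = T_surface + delta_T = 14.0 + 51.08
T = 65.08 C

65.08


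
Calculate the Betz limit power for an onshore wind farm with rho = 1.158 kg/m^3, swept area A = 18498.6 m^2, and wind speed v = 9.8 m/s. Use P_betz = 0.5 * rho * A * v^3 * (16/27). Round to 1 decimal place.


The Betz coefficient Cp_max = 16/27 = 0.5926
v^3 = 9.8^3 = 941.192
P_betz = 0.5 * rho * A * v^3 * Cp_max
P_betz = 0.5 * 1.158 * 18498.6 * 941.192 * 0.5926
P_betz = 5973816.4 W

5973816.4


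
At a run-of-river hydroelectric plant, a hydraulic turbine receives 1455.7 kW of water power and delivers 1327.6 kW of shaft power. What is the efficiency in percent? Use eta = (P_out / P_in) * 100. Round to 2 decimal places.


Turbine efficiency = (output power / input power) * 100
eta = (1327.6 / 1455.7) * 100
eta = 91.20%

91.20


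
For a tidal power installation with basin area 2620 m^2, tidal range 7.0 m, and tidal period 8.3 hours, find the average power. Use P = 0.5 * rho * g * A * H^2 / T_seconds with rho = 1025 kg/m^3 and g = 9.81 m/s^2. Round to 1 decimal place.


Convert period to seconds: T = 8.3 * 3600 = 29880.0 s
H^2 = 7.0^2 = 49.0
P = 0.5 * rho * g * A * H^2 / T
P = 0.5 * 1025 * 9.81 * 2620 * 49.0 / 29880.0
P = 21601.3 W

21601.3


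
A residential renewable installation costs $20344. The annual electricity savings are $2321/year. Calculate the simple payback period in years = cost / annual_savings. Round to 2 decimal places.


Simple payback period = initial cost / annual savings
Payback = 20344 / 2321
Payback = 8.77 years

8.77


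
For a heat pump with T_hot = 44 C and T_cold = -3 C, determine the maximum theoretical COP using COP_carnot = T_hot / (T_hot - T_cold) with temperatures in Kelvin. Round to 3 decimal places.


Convert to Kelvin:
  T_hot = 44 + 273.15 = 317.15 K
  T_cold = -3 + 273.15 = 270.15 K
Apply Carnot COP formula:
  COP = T_hot_K / (T_hot_K - T_cold_K) = 317.15 / 47.0
  COP = 6.748

6.748


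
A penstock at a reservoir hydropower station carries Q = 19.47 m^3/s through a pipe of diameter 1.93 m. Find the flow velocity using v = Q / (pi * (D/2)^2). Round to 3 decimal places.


Compute pipe cross-sectional area:
  A = pi * (D/2)^2 = pi * (1.93/2)^2 = 2.9255 m^2
Calculate velocity:
  v = Q / A = 19.47 / 2.9255
  v = 6.655 m/s

6.655


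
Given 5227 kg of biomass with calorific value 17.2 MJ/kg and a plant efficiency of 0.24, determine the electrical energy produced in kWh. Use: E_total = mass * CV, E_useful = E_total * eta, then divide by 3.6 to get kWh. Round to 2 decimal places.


Total energy = mass * CV = 5227 * 17.2 = 89904.4 MJ
Useful energy = total * eta = 89904.4 * 0.24 = 21577.06 MJ
Convert to kWh: 21577.06 / 3.6
Useful energy = 5993.63 kWh

5993.63


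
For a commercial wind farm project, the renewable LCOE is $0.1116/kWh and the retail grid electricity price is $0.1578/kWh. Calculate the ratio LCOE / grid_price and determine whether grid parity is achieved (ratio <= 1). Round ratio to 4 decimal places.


Compare LCOE to grid price:
  LCOE = $0.1116/kWh, Grid price = $0.1578/kWh
  Ratio = LCOE / grid_price = 0.1116 / 0.1578 = 0.7072
  Grid parity achieved (ratio <= 1)? yes

0.7072


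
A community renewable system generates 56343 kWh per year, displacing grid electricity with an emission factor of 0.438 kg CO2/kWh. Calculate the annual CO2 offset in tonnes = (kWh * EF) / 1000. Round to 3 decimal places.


CO2 offset in kg = generation * emission_factor
CO2 offset = 56343 * 0.438 = 24678.23 kg
Convert to tonnes:
  CO2 offset = 24678.23 / 1000 = 24.678 tonnes

24.678


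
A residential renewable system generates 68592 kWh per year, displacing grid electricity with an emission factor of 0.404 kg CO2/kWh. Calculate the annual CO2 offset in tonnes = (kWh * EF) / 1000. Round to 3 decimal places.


CO2 offset in kg = generation * emission_factor
CO2 offset = 68592 * 0.404 = 27711.17 kg
Convert to tonnes:
  CO2 offset = 27711.17 / 1000 = 27.711 tonnes

27.711


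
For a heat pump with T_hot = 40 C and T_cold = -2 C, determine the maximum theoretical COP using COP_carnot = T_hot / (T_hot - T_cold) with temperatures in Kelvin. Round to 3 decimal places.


Convert to Kelvin:
  T_hot = 40 + 273.15 = 313.15 K
  T_cold = -2 + 273.15 = 271.15 K
Apply Carnot COP formula:
  COP = T_hot_K / (T_hot_K - T_cold_K) = 313.15 / 42.0
  COP = 7.456

7.456


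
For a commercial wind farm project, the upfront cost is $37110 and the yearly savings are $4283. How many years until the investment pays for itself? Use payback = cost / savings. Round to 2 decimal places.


Simple payback period = initial cost / annual savings
Payback = 37110 / 4283
Payback = 8.66 years

8.66


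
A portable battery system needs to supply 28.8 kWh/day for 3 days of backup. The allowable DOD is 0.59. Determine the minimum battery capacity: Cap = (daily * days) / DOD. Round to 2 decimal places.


Total energy needed = daily * days = 28.8 * 3 = 86.4 kWh
Account for depth of discharge:
  Cap = total_energy / DOD = 86.4 / 0.59
  Cap = 146.44 kWh

146.44


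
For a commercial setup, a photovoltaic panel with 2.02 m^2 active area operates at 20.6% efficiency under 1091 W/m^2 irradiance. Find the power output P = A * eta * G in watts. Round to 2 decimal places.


Use the solar power formula P = A * eta * G.
Given: A = 2.02 m^2, eta = 0.206, G = 1091 W/m^2
P = 2.02 * 0.206 * 1091
P = 453.99 W

453.99


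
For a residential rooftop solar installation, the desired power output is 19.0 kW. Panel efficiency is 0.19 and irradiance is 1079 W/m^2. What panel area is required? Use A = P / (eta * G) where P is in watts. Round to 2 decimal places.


Convert target power to watts: P = 19.0 * 1000 = 19000.0 W
Compute denominator: eta * G = 0.19 * 1079 = 205.01
Required area A = P / (eta * G) = 19000.0 / 205.01
A = 92.68 m^2

92.68


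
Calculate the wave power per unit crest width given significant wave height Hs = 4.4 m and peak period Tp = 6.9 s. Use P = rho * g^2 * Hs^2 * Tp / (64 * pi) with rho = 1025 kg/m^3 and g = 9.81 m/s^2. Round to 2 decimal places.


Apply wave power formula:
  g^2 = 9.81^2 = 96.2361
  Hs^2 = 4.4^2 = 19.36
  Numerator = rho * g^2 * Hs^2 * Tp = 1025 * 96.2361 * 19.36 * 6.9 = 13176993.26
  Denominator = 64 * pi = 201.0619
  P = 13176993.26 / 201.0619 = 65536.99 W/m

65536.99


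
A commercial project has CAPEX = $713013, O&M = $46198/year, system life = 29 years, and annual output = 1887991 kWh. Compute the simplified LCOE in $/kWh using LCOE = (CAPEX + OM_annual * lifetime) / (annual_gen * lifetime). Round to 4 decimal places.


Total cost = CAPEX + OM * lifetime = 713013 + 46198 * 29 = 713013 + 1339742 = 2052755
Total generation = annual * lifetime = 1887991 * 29 = 54751739 kWh
LCOE = 2052755 / 54751739
LCOE = 0.0375 $/kWh

0.0375


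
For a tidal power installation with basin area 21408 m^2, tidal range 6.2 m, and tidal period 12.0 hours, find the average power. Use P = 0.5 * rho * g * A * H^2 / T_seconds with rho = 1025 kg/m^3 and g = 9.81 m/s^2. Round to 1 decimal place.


Convert period to seconds: T = 12.0 * 3600 = 43200.0 s
H^2 = 6.2^2 = 38.44
P = 0.5 * rho * g * A * H^2 / T
P = 0.5 * 1025 * 9.81 * 21408 * 38.44 / 43200.0
P = 95772.0 W

95772.0


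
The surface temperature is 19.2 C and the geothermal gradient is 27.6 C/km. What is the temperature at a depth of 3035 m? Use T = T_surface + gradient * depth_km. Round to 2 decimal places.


Convert depth to km: 3035 / 1000 = 3.035 km
Temperature increase = gradient * depth_km = 27.6 * 3.035 = 83.77 C
Temperature at depth = T_surface + delta_T = 19.2 + 83.77
T = 102.97 C

102.97


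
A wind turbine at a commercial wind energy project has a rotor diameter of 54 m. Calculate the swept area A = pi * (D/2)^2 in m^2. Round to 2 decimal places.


Compute the rotor radius:
  r = D / 2 = 54 / 2 = 27.0 m
Calculate swept area:
  A = pi * r^2 = pi * 27.0^2
  A = 2290.22 m^2

2290.22


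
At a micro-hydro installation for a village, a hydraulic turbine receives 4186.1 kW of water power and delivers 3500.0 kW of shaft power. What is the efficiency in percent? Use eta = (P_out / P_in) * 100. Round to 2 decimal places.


Turbine efficiency = (output power / input power) * 100
eta = (3500.0 / 4186.1) * 100
eta = 83.61%

83.61


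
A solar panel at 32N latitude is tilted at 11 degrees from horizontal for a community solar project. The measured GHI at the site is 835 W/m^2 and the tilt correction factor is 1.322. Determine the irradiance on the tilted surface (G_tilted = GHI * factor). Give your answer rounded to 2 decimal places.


Identify the given values:
  GHI = 835 W/m^2, tilt correction factor = 1.322
Apply the formula G_tilted = GHI * factor:
  G_tilted = 835 * 1.322
  G_tilted = 1103.87 W/m^2

1103.87


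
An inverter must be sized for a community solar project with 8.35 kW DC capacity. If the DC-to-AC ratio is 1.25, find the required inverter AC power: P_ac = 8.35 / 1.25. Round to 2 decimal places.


The inverter AC capacity is determined by the DC/AC ratio.
Given: P_dc = 8.35 kW, DC/AC ratio = 1.25
P_ac = P_dc / ratio = 8.35 / 1.25
P_ac = 6.68 kW

6.68


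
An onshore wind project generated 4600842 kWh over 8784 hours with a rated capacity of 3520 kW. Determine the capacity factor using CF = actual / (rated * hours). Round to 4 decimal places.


Capacity factor = actual output / maximum possible output
Maximum possible = rated * hours = 3520 * 8784 = 30919680 kWh
CF = 4600842 / 30919680
CF = 0.1488

0.1488


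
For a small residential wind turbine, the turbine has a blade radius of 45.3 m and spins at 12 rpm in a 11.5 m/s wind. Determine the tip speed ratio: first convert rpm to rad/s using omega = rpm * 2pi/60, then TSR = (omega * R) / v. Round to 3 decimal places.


Convert rotational speed to rad/s:
  omega = 12 * 2 * pi / 60 = 1.2566 rad/s
Compute tip speed:
  v_tip = omega * R = 1.2566 * 45.3 = 56.926 m/s
Tip speed ratio:
  TSR = v_tip / v_wind = 56.926 / 11.5 = 4.950

4.950


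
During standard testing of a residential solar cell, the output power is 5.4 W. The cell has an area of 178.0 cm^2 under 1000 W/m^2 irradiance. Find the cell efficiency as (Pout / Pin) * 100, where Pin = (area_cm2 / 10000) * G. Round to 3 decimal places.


First compute the input power:
  Pin = area_cm2 / 10000 * G = 178.0 / 10000 * 1000 = 17.8 W
Then compute efficiency:
  Efficiency = (Pout / Pin) * 100 = (5.4 / 17.8) * 100
  Efficiency = 30.337%

30.337


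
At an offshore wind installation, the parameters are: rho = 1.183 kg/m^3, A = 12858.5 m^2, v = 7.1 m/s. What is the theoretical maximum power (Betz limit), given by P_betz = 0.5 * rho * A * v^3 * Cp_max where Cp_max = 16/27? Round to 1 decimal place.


The Betz coefficient Cp_max = 16/27 = 0.5926
v^3 = 7.1^3 = 357.911
P_betz = 0.5 * rho * A * v^3 * Cp_max
P_betz = 0.5 * 1.183 * 12858.5 * 357.911 * 0.5926
P_betz = 1613155.8 W

1613155.8


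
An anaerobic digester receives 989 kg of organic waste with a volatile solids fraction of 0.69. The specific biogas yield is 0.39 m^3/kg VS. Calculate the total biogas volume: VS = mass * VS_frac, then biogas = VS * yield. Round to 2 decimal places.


Compute volatile solids:
  VS = mass * VS_fraction = 989 * 0.69 = 682.41 kg
Calculate biogas volume:
  Biogas = VS * specific_yield = 682.41 * 0.39
  Biogas = 266.14 m^3

266.14
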